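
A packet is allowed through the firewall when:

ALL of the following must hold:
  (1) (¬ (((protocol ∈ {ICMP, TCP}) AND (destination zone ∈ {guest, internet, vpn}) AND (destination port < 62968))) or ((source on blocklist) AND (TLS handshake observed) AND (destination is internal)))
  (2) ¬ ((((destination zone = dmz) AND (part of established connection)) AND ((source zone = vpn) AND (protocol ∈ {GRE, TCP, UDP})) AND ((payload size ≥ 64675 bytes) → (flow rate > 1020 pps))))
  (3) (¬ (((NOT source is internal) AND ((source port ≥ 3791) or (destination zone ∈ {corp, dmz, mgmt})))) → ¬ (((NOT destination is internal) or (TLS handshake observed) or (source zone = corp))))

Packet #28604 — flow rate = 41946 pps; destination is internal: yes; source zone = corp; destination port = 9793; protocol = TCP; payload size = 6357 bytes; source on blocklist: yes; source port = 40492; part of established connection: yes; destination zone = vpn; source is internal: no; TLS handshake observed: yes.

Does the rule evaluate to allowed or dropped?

Allowed

Atomic conditions:
  protocol ∈ {ICMP, TCP}: TCP is in the set → true
  destination zone ∈ {guest, internet, vpn}: vpn is in the set → true
  destination port < 62968: 9793 < 62968 is true
  source on blocklist: yes → true
  TLS handshake observed: yes → true
  destination is internal: yes → true
  destination zone = dmz: vpn == dmz is false
  part of established connection: yes → true
  source zone = vpn: corp == vpn is false
  protocol ∈ {GRE, TCP, UDP}: TCP is in the set → true
  payload size ≥ 64675 bytes: 6357 ≥ 64675 is false
  flow rate > 1020 pps: 41946 > 1020 is true
  NOT source is internal: no → true
  source port ≥ 3791: 40492 ≥ 3791 is true
  destination zone ∈ {corp, dmz, mgmt}: vpn is not in the set → false
  NOT destination is internal: yes → false
  source zone = corp: corp == corp is true
Combine:
[1.1.1] true AND true AND true = true
[1.1] NOT true = false
[1.2] true AND true AND true = true
[1] false OR true = true
[2.1.1] false AND true = false
[2.1.2] false AND true = false
[2.1.3] false → true (antecedent false ⇒ implication holds) = true
[2.1] false AND false AND true = false
[2] NOT false = true
[3.1.1.2] true OR false = true
[3.1.1] true AND true = true
[3.1] NOT true = false
[3.2.1] false OR true OR true = true
[3.2] NOT true = false
[3] false → false (antecedent false ⇒ implication holds) = true
[root] true AND true AND true = true
Overall: true → allowed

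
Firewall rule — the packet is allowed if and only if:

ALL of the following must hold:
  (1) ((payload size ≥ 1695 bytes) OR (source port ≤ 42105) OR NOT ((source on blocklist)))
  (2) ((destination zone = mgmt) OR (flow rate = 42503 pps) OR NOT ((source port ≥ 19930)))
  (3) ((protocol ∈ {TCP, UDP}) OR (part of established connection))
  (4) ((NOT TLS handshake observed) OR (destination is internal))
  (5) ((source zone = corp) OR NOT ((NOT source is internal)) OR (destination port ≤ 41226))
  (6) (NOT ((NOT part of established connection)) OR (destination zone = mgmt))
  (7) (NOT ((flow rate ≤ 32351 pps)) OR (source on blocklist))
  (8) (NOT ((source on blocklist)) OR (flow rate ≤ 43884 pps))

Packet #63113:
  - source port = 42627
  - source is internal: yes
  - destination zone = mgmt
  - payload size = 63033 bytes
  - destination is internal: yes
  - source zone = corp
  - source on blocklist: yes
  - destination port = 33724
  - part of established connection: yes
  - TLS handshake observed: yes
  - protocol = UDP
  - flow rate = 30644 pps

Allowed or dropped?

Atomic conditions:
  payload size ≥ 1695 bytes: 63033 ≥ 1695 is true
  source port ≤ 42105: 42627 ≤ 42105 is false
  source on blocklist: yes → true
  destination zone = mgmt: mgmt == mgmt is true
  flow rate = 42503 pps: 30644 == 42503 is false
  source port ≥ 19930: 42627 ≥ 19930 is true
  protocol ∈ {TCP, UDP}: UDP is in the set → true
  part of established connection: yes → true
  NOT TLS handshake observed: yes → false
  destination is internal: yes → true
  source zone = corp: corp == corp is true
  NOT source is internal: yes → false
  destination port ≤ 41226: 33724 ≤ 41226 is true
  NOT part of established connection: yes → false
  flow rate ≤ 32351 pps: 30644 ≤ 32351 is true
  flow rate ≤ 43884 pps: 30644 ≤ 43884 is true
Combine:
[1.3] NOT true = false
[1] true OR false OR false = true
[2.3] NOT true = false
[2] true OR false OR false = true
[3] true OR true = true
[4] false OR true = true
[5.2] NOT false = true
[5] true OR true OR true = true
[6.1] NOT false = true
[6] true OR true = true
[7.1] NOT true = false
[7] false OR true = true
[8.1] NOT true = false
[8] false OR true = true
[root] true AND true AND true AND true AND true AND true AND true AND true = true
Overall: true → allowed

Allowed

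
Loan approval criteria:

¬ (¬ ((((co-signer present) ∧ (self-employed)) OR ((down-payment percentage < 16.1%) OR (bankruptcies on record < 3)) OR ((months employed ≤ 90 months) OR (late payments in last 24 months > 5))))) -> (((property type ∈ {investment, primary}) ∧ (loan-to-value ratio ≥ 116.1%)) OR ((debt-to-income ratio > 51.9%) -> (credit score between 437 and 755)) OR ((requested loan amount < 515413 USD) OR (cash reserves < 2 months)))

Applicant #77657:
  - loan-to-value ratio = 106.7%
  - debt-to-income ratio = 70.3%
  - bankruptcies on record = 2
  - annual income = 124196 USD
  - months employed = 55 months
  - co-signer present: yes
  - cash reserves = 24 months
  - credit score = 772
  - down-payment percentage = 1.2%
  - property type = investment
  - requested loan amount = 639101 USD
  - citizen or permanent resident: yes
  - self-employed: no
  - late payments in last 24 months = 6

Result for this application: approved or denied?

Atomic conditions:
  co-signer present: yes → true
  self-employed: no → false
  down-payment percentage < 16.1%: 1.2 < 16.1 is true
  bankruptcies on record < 3: 2 < 3 is true
  months employed ≤ 90 months: 55 ≤ 90 is true
  late payments in last 24 months > 5: 6 > 5 is true
  property type ∈ {investment, primary}: investment is in the set → true
  loan-to-value ratio ≥ 116.1%: 106.7 ≥ 116.1 is false
  debt-to-income ratio > 51.9%: 70.3 > 51.9 is true
  credit score between 437 and 755: 772 in [437, 755] is false
  requested loan amount < 515413 USD: 639101 < 515413 is false
  cash reserves < 2 months: 24 < 2 is false
Combine:
[1.1.1.1] true AND false = false
[1.1.1.2] true OR true = true
[1.1.1.3] true OR true = true
[1.1.1] false OR true OR true = true
[1.1] NOT true = false
[1] NOT false = true
[2.1] true AND false = false
[2.2] true → false = false
[2.3] false OR false = false
[2] false OR false OR false = false
[root] true → false = false
Overall: false → denied

Denied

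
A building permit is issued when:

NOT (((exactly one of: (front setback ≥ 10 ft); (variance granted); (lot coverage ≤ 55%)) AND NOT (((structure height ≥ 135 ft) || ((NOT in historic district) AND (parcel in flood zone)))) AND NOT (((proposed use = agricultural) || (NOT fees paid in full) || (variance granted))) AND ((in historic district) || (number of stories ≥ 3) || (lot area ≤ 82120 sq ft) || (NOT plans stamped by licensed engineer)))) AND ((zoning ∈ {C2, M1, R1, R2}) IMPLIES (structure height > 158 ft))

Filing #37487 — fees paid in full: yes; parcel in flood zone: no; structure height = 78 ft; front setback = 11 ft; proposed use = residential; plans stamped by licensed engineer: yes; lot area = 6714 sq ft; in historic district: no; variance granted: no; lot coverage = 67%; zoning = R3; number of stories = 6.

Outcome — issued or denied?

Atomic conditions:
  front setback ≥ 10 ft: 11 ≥ 10 is true
  variance granted: no → false
  lot coverage ≤ 55%: 67 ≤ 55 is false
  structure height ≥ 135 ft: 78 ≥ 135 is false
  NOT in historic district: no → true
  parcel in flood zone: no → false
  proposed use = agricultural: residential == agricultural is false
  NOT fees paid in full: yes → false
  in historic district: no → false
  number of stories ≥ 3: 6 ≥ 3 is true
  lot area ≤ 82120 sq ft: 6714 ≤ 82120 is true
  NOT plans stamped by licensed engineer: yes → false
  zoning ∈ {C2, M1, R1, R2}: R3 is not in the set → false
  structure height > 158 ft: 78 > 158 is false
Combine:
[1.1.1] exactly-one(true, false, false) = true
[1.1.2.1.2] true AND false = false
[1.1.2.1] false OR false = false
[1.1.2] NOT false = true
[1.1.3.1] false OR false OR false = false
[1.1.3] NOT false = true
[1.1.4] false OR true OR true OR false = true
[1.1] true AND true AND true AND true = true
[1] NOT true = false
[2] false → false (antecedent false ⇒ implication holds) = true
[root] false AND true = false
Overall: false → denied

Denied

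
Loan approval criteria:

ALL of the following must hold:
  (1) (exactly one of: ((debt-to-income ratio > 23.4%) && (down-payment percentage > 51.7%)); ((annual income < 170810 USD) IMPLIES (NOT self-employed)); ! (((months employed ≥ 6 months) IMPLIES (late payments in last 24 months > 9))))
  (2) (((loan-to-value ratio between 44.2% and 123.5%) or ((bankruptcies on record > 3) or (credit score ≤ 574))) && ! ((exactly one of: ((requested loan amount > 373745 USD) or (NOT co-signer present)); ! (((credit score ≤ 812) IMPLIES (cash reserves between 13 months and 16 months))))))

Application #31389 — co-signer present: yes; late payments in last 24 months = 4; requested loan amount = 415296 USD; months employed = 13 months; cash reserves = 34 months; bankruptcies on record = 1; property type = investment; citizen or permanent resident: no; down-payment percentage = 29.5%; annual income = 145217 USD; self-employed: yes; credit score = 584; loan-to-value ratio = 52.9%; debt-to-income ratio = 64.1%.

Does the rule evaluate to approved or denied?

Approved

Atomic conditions:
  debt-to-income ratio > 23.4%: 64.1 > 23.4 is true
  down-payment percentage > 51.7%: 29.5 > 51.7 is false
  annual income < 170810 USD: 145217 < 170810 is true
  NOT self-employed: yes → false
  months employed ≥ 6 months: 13 ≥ 6 is true
  late payments in last 24 months > 9: 4 > 9 is false
  loan-to-value ratio between 44.2% and 123.5%: 52.9 in [44.2, 123.5] is true
  bankruptcies on record > 3: 1 > 3 is false
  credit score ≤ 574: 584 ≤ 574 is false
  requested loan amount > 373745 USD: 415296 > 373745 is true
  NOT co-signer present: yes → false
  credit score ≤ 812: 584 ≤ 812 is true
  cash reserves between 13 months and 16 months: 34 in [13, 16] is false
Combine:
[1.1] true AND false = false
[1.2] true → false = false
[1.3.1] true → false = false
[1.3] NOT false = true
[1] exactly-one(false, false, true) = true
[2.1.2] false OR false = false
[2.1] true OR false = true
[2.2.1.1] true OR false = true
[2.2.1.2.1] true → false = false
[2.2.1.2] NOT false = true
[2.2.1] exactly-one(true, true) = false
[2.2] NOT false = true
[2] true AND true = true
[root] true AND true = true
Overall: true → approved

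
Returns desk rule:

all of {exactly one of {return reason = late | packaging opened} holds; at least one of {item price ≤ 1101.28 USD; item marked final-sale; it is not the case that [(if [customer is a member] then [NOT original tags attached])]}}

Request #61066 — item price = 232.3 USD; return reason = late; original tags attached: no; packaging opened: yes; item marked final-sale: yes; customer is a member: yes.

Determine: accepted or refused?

Refused

Atomic conditions:
  return reason = late: late == late is true
  packaging opened: yes → true
  item price ≤ 1101.28 USD: 232.3 ≤ 1101.28 is true
  item marked final-sale: yes → true
  customer is a member: yes → true
  NOT original tags attached: no → true
Combine:
[1] exactly-one(true, true) = false
[2.3.1] true → true = true
[2.3] NOT true = false
[2] true OR true OR false = true
[root] false AND true = false
Overall: false → refused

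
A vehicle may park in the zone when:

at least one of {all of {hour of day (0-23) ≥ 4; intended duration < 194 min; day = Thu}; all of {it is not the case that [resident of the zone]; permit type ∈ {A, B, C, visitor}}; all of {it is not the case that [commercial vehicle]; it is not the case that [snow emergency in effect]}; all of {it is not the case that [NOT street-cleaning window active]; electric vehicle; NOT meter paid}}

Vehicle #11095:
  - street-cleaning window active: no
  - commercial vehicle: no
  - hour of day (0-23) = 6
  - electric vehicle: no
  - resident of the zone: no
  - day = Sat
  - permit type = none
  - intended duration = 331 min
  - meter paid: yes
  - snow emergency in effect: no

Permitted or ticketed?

Atomic conditions:
  hour of day (0-23) ≥ 4: 6 ≥ 4 is true
  intended duration < 194 min: 331 < 194 is false
  day = Thu: Sat == Thu is false
  resident of the zone: no → false
  permit type ∈ {A, B, C, visitor}: none is not in the set → false
  commercial vehicle: no → false
  snow emergency in effect: no → false
  NOT street-cleaning window active: no → true
  electric vehicle: no → false
  NOT meter paid: yes → false
Combine:
[1] true AND false AND false = false
[2.1] NOT false = true
[2] true AND false = false
[3.1] NOT false = true
[3.2] NOT false = true
[3] true AND true = true
[4.1] NOT true = false
[4] false AND false AND false = false
[root] false OR false OR true OR false = true
Overall: true → permitted

Permitted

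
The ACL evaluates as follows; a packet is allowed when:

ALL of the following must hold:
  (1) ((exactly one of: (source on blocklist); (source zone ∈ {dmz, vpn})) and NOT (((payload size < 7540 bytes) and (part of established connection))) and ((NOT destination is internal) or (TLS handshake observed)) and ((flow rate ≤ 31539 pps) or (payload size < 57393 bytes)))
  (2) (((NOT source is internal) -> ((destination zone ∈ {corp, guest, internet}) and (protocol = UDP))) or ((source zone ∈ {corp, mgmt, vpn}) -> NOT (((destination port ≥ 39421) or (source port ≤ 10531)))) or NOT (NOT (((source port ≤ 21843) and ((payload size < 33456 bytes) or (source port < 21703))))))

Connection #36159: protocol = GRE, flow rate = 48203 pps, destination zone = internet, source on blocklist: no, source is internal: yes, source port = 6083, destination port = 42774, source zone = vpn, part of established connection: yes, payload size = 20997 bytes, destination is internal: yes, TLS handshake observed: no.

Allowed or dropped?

Atomic conditions:
  source on blocklist: no → false
  source zone ∈ {dmz, vpn}: vpn is in the set → true
  payload size < 7540 bytes: 20997 < 7540 is false
  part of established connection: yes → true
  NOT destination is internal: yes → false
  TLS handshake observed: no → false
  flow rate ≤ 31539 pps: 48203 ≤ 31539 is false
  payload size < 57393 bytes: 20997 < 57393 is true
  NOT source is internal: yes → false
  destination zone ∈ {corp, guest, internet}: internet is in the set → true
  protocol = UDP: GRE == UDP is false
  source zone ∈ {corp, mgmt, vpn}: vpn is in the set → true
  destination port ≥ 39421: 42774 ≥ 39421 is true
  source port ≤ 10531: 6083 ≤ 10531 is true
  source port ≤ 21843: 6083 ≤ 21843 is true
  payload size < 33456 bytes: 20997 < 33456 is true
  source port < 21703: 6083 < 21703 is true
Combine:
[1.1] exactly-one(false, true) = true
[1.2.1] false AND true = false
[1.2] NOT false = true
[1.3] false OR false = false
[1.4] false OR true = true
[1] true AND true AND false AND true = false
[2.1.2] true AND false = false
[2.1] false → false (antecedent false ⇒ implication holds) = true
[2.2.2.1] true OR true = true
[2.2.2] NOT true = false
[2.2] true → false = false
[2.3.1.1.2] true OR true = true
[2.3.1.1] true AND true = true
[2.3.1] NOT true = false
[2.3] NOT false = true
[2] true OR false OR true = true
[root] false AND true = false
Overall: false → dropped

Dropped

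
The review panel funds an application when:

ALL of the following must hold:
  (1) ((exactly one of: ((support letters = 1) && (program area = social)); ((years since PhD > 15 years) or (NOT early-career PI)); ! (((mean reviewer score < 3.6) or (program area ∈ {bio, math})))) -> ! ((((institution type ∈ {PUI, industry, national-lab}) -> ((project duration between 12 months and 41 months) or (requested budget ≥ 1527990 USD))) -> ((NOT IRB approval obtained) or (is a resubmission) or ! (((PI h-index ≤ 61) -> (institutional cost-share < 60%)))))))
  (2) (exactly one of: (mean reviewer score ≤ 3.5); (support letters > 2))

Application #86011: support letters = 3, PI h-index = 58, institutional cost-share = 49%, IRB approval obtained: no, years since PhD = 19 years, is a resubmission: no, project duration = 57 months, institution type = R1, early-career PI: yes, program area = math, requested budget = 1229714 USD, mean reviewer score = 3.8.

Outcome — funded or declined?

Atomic conditions:
  support letters = 1: 3 == 1 is false
  program area = social: math == social is false
  years since PhD > 15 years: 19 > 15 is true
  NOT early-career PI: yes → false
  mean reviewer score < 3.6: 3.8 < 3.6 is false
  program area ∈ {bio, math}: math is in the set → true
  institution type ∈ {PUI, industry, national-lab}: R1 is not in the set → false
  project duration between 12 months and 41 months: 57 in [12, 41] is false
  requested budget ≥ 1527990 USD: 1229714 ≥ 1527990 is false
  NOT IRB approval obtained: no → true
  is a resubmission: no → false
  PI h-index ≤ 61: 58 ≤ 61 is true
  institutional cost-share < 60%: 49 < 60 is true
  mean reviewer score ≤ 3.5: 3.8 ≤ 3.5 is false
  support letters > 2: 3 > 2 is true
Combine:
[1.1.1] false AND false = false
[1.1.2] true OR false = true
[1.1.3.1] false OR true = true
[1.1.3] NOT true = false
[1.1] exactly-one(false, true, false) = true
[1.2.1.1.2] false OR false = false
[1.2.1.1] false → false (antecedent false ⇒ implication holds) = true
[1.2.1.2.3.1] true → true = true
[1.2.1.2.3] NOT true = false
[1.2.1.2] true OR false OR false = true
[1.2.1] true → true = true
[1.2] NOT true = false
[1] true → false = false
[2] exactly-one(false, true) = true
[root] false AND true = false
Overall: false → declined

Declined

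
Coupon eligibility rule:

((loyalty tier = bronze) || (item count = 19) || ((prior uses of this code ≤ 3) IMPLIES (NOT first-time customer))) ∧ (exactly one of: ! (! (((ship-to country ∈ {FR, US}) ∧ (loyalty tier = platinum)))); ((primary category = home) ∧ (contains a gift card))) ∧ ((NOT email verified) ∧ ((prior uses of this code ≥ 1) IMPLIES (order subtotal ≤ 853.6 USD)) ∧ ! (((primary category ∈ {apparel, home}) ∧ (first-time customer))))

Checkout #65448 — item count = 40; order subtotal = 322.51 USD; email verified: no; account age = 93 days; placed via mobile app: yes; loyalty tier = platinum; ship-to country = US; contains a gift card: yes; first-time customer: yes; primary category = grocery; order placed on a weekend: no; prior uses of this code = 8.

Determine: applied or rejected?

Applied

Atomic conditions:
  loyalty tier = bronze: platinum == bronze is false
  item count = 19: 40 == 19 is false
  prior uses of this code ≤ 3: 8 ≤ 3 is false
  NOT first-time customer: yes → false
  ship-to country ∈ {FR, US}: US is in the set → true
  loyalty tier = platinum: platinum == platinum is true
  primary category = home: grocery == home is false
  contains a gift card: yes → true
  NOT email verified: no → true
  prior uses of this code ≥ 1: 8 ≥ 1 is true
  order subtotal ≤ 853.6 USD: 322.51 ≤ 853.6 is true
  primary category ∈ {apparel, home}: grocery is not in the set → false
  first-time customer: yes → true
Combine:
[1.3] false → false (antecedent false ⇒ implication holds) = true
[1] false OR false OR true = true
[2.1.1.1] true AND true = true
[2.1.1] NOT true = false
[2.1] NOT false = true
[2.2] false AND true = false
[2] exactly-one(true, false) = true
[3.2] true → true = true
[3.3.1] false AND true = false
[3.3] NOT false = true
[3] true AND true AND true = true
[root] true AND true AND true = true
Overall: true → applied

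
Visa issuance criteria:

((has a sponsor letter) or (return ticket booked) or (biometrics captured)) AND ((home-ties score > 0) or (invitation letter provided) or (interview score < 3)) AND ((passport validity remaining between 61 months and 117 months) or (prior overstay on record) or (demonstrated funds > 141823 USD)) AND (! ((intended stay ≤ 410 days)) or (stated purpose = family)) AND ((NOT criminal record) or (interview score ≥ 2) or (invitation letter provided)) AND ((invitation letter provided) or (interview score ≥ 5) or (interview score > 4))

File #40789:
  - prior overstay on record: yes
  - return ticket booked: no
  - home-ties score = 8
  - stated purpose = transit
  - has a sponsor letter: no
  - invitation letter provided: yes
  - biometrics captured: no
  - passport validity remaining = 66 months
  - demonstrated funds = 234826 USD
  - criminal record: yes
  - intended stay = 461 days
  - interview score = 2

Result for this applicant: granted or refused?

Atomic conditions:
  has a sponsor letter: no → false
  return ticket booked: no → false
  biometrics captured: no → false
  home-ties score > 0: 8 > 0 is true
  invitation letter provided: yes → true
  interview score < 3: 2 < 3 is true
  passport validity remaining between 61 months and 117 months: 66 in [61, 117] is true
  prior overstay on record: yes → true
  demonstrated funds > 141823 USD: 234826 > 141823 is true
  intended stay ≤ 410 days: 461 ≤ 410 is false
  stated purpose = family: transit == family is false
  NOT criminal record: yes → false
  interview score ≥ 2: 2 ≥ 2 is true
  interview score ≥ 5: 2 ≥ 5 is false
  interview score > 4: 2 > 4 is false
Combine:
[1] false OR false OR false = false
[2] true OR true OR true = true
[3] true OR true OR true = true
[4.1] NOT false = true
[4] true OR false = true
[5] false OR true OR true = true
[6] true OR false OR false = true
[root] false AND true AND true AND true AND true AND true = false
Overall: false → refused

Refused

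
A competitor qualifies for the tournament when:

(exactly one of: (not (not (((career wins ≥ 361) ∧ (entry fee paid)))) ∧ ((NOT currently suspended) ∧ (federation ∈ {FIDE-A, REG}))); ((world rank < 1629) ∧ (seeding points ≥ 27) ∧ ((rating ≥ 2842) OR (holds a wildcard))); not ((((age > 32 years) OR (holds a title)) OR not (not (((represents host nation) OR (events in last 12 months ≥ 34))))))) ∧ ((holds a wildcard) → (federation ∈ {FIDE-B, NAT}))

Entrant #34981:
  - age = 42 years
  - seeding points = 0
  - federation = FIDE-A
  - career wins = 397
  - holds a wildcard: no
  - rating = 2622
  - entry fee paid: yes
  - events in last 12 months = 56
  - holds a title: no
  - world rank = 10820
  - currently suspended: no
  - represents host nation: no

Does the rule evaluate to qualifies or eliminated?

Atomic conditions:
  career wins ≥ 361: 397 ≥ 361 is true
  entry fee paid: yes → true
  NOT currently suspended: no → true
  federation ∈ {FIDE-A, REG}: FIDE-A is in the set → true
  world rank < 1629: 10820 < 1629 is false
  seeding points ≥ 27: 0 ≥ 27 is false
  rating ≥ 2842: 2622 ≥ 2842 is false
  holds a wildcard: no → false
  age > 32 years: 42 > 32 is true
  holds a title: no → false
  represents host nation: no → false
  events in last 12 months ≥ 34: 56 ≥ 34 is true
  federation ∈ {FIDE-B, NAT}: FIDE-A is not in the set → false
Combine:
[1.1.1.1.1] true AND true = true
[1.1.1.1] NOT true = false
[1.1.1] NOT false = true
[1.1.2] true AND true = true
[1.1] true AND true = true
[1.2.3] false OR false = false
[1.2] false AND false AND false = false
[1.3.1.1] true OR false = true
[1.3.1.2.1.1] false OR true = true
[1.3.1.2.1] NOT true = false
[1.3.1.2] NOT false = true
[1.3.1] true OR true = true
[1.3] NOT true = false
[1] exactly-one(true, false, false) = true
[2] false → false (antecedent false ⇒ implication holds) = true
[root] true AND true = true
Overall: true → qualifies

Qualifies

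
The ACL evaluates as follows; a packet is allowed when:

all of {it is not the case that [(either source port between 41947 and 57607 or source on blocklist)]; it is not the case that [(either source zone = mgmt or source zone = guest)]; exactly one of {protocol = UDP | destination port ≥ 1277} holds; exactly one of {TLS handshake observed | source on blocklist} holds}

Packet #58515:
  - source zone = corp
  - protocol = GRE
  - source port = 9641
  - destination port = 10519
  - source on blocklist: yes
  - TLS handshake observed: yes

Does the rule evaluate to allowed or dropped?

Atomic conditions:
  source port between 41947 and 57607: 9641 in [41947, 57607] is false
  source on blocklist: yes → true
  source zone = mgmt: corp == mgmt is false
  source zone = guest: corp == guest is false
  protocol = UDP: GRE == UDP is false
  destination port ≥ 1277: 10519 ≥ 1277 is true
  TLS handshake observed: yes → true
Combine:
[1.1] false OR true = true
[1] NOT true = false
[2.1] false OR false = false
[2] NOT false = true
[3] exactly-one(false, true) = true
[4] exactly-one(true, true) = false
[root] false AND true AND true AND false = false
Overall: false → dropped

Dropped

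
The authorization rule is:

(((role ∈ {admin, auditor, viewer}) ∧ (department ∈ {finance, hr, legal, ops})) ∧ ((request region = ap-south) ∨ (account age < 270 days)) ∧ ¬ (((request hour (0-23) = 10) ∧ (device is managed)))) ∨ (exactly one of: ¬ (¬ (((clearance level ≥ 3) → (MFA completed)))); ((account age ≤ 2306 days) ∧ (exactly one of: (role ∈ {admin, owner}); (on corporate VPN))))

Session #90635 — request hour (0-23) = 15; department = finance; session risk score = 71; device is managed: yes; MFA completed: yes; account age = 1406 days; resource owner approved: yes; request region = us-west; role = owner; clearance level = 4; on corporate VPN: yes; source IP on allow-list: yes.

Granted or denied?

Granted

Atomic conditions:
  role ∈ {admin, auditor, viewer}: owner is not in the set → false
  department ∈ {finance, hr, legal, ops}: finance is in the set → true
  request region = ap-south: us-west == ap-south is false
  account age < 270 days: 1406 < 270 is false
  request hour (0-23) = 10: 15 == 10 is false
  device is managed: yes → true
  clearance level ≥ 3: 4 ≥ 3 is true
  MFA completed: yes → true
  account age ≤ 2306 days: 1406 ≤ 2306 is true
  role ∈ {admin, owner}: owner is in the set → true
  on corporate VPN: yes → true
Combine:
[1.1] false AND true = false
[1.2] false OR false = false
[1.3.1] false AND true = false
[1.3] NOT false = true
[1] false AND false AND true = false
[2.1.1.1] true → true = true
[2.1.1] NOT true = false
[2.1] NOT false = true
[2.2.2] exactly-one(true, true) = false
[2.2] true AND false = false
[2] exactly-one(true, false) = true
[root] false OR true = true
Overall: true → granted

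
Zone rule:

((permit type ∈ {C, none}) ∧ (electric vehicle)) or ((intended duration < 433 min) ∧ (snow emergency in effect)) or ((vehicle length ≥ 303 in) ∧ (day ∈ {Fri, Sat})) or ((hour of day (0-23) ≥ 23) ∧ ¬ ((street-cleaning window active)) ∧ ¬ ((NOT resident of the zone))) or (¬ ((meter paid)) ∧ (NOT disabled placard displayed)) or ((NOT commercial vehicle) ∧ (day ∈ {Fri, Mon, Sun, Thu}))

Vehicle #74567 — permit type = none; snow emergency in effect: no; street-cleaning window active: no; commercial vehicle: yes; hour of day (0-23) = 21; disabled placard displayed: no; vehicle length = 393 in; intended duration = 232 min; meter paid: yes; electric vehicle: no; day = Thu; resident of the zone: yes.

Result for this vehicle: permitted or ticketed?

Ticketed

Atomic conditions:
  permit type ∈ {C, none}: none is in the set → true
  electric vehicle: no → false
  intended duration < 433 min: 232 < 433 is true
  snow emergency in effect: no → false
  vehicle length ≥ 303 in: 393 ≥ 303 is true
  day ∈ {Fri, Sat}: Thu is not in the set → false
  hour of day (0-23) ≥ 23: 21 ≥ 23 is false
  street-cleaning window active: no → false
  NOT resident of the zone: yes → false
  meter paid: yes → true
  NOT disabled placard displayed: no → true
  NOT commercial vehicle: yes → false
  day ∈ {Fri, Mon, Sun, Thu}: Thu is in the set → true
Combine:
[1] true AND false = false
[2] true AND false = false
[3] true AND false = false
[4.2] NOT false = true
[4.3] NOT false = true
[4] false AND true AND true = false
[5.1] NOT true = false
[5] false AND true = false
[6] false AND true = false
[root] false OR false OR false OR false OR false OR false = false
Overall: false → ticketed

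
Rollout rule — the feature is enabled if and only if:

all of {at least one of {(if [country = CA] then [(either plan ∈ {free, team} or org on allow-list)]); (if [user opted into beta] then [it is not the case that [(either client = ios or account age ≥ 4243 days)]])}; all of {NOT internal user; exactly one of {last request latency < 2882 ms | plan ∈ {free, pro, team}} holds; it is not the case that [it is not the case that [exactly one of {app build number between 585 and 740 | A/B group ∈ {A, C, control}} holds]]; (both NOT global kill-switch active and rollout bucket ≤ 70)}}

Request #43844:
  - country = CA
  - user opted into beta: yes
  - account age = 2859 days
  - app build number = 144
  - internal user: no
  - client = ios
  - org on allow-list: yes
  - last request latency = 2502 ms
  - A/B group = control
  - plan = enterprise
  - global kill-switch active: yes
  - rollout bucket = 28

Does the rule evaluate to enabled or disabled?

Atomic conditions:
  country = CA: CA == CA is true
  plan ∈ {free, team}: enterprise is not in the set → false
  org on allow-list: yes → true
  user opted into beta: yes → true
  client = ios: ios == ios is true
  account age ≥ 4243 days: 2859 ≥ 4243 is false
  NOT internal user: no → true
  last request latency < 2882 ms: 2502 < 2882 is true
  plan ∈ {free, pro, team}: enterprise is not in the set → false
  app build number between 585 and 740: 144 in [585, 740] is false
  A/B group ∈ {A, C, control}: control is in the set → true
  NOT global kill-switch active: yes → false
  rollout bucket ≤ 70: 28 ≤ 70 is true
Combine:
[1.1.2] false OR true = true
[1.1] true → true = true
[1.2.2.1] true OR false = true
[1.2.2] NOT true = false
[1.2] true → false = false
[1] true OR false = true
[2.2] exactly-one(true, false) = true
[2.3.1.1] exactly-one(false, true) = true
[2.3.1] NOT true = false
[2.3] NOT false = true
[2.4] false AND true = false
[2] true AND true AND true AND false = false
[root] true AND false = false
Overall: false → disabled

Disabled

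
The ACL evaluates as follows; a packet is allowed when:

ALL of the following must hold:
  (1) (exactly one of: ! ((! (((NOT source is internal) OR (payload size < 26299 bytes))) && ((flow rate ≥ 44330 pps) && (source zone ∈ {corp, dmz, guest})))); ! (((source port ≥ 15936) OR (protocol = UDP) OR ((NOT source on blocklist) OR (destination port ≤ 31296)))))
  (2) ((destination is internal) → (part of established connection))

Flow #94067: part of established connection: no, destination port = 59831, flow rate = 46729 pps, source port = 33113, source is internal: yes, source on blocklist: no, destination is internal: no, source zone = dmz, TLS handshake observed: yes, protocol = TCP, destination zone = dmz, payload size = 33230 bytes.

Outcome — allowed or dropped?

Dropped

Atomic conditions:
  NOT source is internal: yes → false
  payload size < 26299 bytes: 33230 < 26299 is false
  flow rate ≥ 44330 pps: 46729 ≥ 44330 is true
  source zone ∈ {corp, dmz, guest}: dmz is in the set → true
  source port ≥ 15936: 33113 ≥ 15936 is true
  protocol = UDP: TCP == UDP is false
  NOT source on blocklist: no → true
  destination port ≤ 31296: 59831 ≤ 31296 is false
  destination is internal: no → false
  part of established connection: no → false
Combine:
[1.1.1.1.1] false OR false = false
[1.1.1.1] NOT false = true
[1.1.1.2] true AND true = true
[1.1.1] true AND true = true
[1.1] NOT true = false
[1.2.1.3] true OR false = true
[1.2.1] true OR false OR true = true
[1.2] NOT true = false
[1] exactly-one(false, false) = false
[2] false → false (antecedent false ⇒ implication holds) = true
[root] false AND true = false
Overall: false → dropped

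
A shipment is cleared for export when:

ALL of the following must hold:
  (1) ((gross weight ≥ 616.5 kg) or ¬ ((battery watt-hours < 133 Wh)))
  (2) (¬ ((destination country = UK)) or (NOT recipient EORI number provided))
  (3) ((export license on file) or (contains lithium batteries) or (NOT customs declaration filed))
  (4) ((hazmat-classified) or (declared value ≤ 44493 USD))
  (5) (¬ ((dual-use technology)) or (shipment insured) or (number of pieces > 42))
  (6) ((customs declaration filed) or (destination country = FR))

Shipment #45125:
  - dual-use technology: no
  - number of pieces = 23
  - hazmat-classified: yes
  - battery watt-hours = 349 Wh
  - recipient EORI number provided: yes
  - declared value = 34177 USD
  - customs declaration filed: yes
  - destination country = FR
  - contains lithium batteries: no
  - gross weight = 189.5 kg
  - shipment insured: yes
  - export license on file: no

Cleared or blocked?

Blocked

Atomic conditions:
  gross weight ≥ 616.5 kg: 189.5 ≥ 616.5 is false
  battery watt-hours < 133 Wh: 349 < 133 is false
  destination country = UK: FR == UK is false
  NOT recipient EORI number provided: yes → false
  export license on file: no → false
  contains lithium batteries: no → false
  NOT customs declaration filed: yes → false
  hazmat-classified: yes → true
  declared value ≤ 44493 USD: 34177 ≤ 44493 is true
  dual-use technology: no → false
  shipment insured: yes → true
  number of pieces > 42: 23 > 42 is false
  customs declaration filed: yes → true
  destination country = FR: FR == FR is true
Combine:
[1.2] NOT false = true
[1] false OR true = true
[2.1] NOT false = true
[2] true OR false = true
[3] false OR false OR false = false
[4] true OR true = true
[5.1] NOT false = true
[5] true OR true OR false = true
[6] true OR true = true
[root] true AND true AND false AND true AND true AND true = false
Overall: false → blocked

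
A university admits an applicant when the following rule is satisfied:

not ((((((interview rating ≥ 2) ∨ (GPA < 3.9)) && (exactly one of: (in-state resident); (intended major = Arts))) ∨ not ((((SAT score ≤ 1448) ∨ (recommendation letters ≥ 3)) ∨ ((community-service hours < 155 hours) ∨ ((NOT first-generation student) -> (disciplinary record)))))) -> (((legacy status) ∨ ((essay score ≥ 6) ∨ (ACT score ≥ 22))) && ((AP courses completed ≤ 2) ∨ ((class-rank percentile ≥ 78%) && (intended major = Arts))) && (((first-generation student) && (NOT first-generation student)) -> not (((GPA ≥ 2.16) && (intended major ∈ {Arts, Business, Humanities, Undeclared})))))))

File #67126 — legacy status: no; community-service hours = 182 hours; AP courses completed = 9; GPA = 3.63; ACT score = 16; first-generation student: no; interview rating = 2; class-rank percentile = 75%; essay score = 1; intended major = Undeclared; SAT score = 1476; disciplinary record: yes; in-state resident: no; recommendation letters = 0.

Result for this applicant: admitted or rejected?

Atomic conditions:
  interview rating ≥ 2: 2 ≥ 2 is true
  GPA < 3.9: 3.63 < 3.9 is true
  in-state resident: no → false
  intended major = Arts: Undeclared == Arts is false
  SAT score ≤ 1448: 1476 ≤ 1448 is false
  recommendation letters ≥ 3: 0 ≥ 3 is false
  community-service hours < 155 hours: 182 < 155 is false
  NOT first-generation student: no → true
  disciplinary record: yes → true
  legacy status: no → false
  essay score ≥ 6: 1 ≥ 6 is false
  ACT score ≥ 22: 16 ≥ 22 is false
  AP courses completed ≤ 2: 9 ≤ 2 is false
  class-rank percentile ≥ 78%: 75 ≥ 78 is false
  first-generation student: no → false
  GPA ≥ 2.16: 3.63 ≥ 2.16 is true
  intended major ∈ {Arts, Business, Humanities, Undeclared}: Undeclared is in the set → true
Combine:
[1.1.1.1] true OR true = true
[1.1.1.2] exactly-one(false, false) = false
[1.1.1] true AND false = false
[1.1.2.1.1] false OR false = false
[1.1.2.1.2.2] true → true = true
[1.1.2.1.2] false OR true = true
[1.1.2.1] false OR true = true
[1.1.2] NOT true = false
[1.1] false OR false = false
[1.2.1.2] false OR false = false
[1.2.1] false OR false = false
[1.2.2.2] false AND false = false
[1.2.2] false OR false = false
[1.2.3.1] false AND true = false
[1.2.3.2.1] true AND true = true
[1.2.3.2] NOT true = false
[1.2.3] false → false (antecedent false ⇒ implication holds) = true
[1.2] false AND false AND true = false
[1] false → false (antecedent false ⇒ implication holds) = true
[root] NOT true = false
Overall: false → rejected

Rejected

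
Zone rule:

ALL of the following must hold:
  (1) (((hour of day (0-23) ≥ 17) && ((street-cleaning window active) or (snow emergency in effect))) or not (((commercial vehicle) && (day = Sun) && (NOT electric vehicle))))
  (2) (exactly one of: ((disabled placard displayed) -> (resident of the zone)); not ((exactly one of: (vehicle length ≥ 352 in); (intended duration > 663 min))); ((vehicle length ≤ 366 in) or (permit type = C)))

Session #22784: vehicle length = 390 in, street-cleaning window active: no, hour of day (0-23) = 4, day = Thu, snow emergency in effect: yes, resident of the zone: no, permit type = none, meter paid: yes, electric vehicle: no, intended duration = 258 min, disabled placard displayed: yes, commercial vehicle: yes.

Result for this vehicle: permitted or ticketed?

Ticketed

Atomic conditions:
  hour of day (0-23) ≥ 17: 4 ≥ 17 is false
  street-cleaning window active: no → false
  snow emergency in effect: yes → true
  commercial vehicle: yes → true
  day = Sun: Thu == Sun is false
  NOT electric vehicle: no → true
  disabled placard displayed: yes → true
  resident of the zone: no → false
  vehicle length ≥ 352 in: 390 ≥ 352 is true
  intended duration > 663 min: 258 > 663 is false
  vehicle length ≤ 366 in: 390 ≤ 366 is false
  permit type = C: none == C is false
Combine:
[1.1.2] false OR true = true
[1.1] false AND true = false
[1.2.1] true AND false AND true = false
[1.2] NOT false = true
[1] false OR true = true
[2.1] true → false = false
[2.2.1] exactly-one(true, false) = true
[2.2] NOT true = false
[2.3] false OR false = false
[2] exactly-one(false, false, false) = false
[root] true AND false = false
Overall: false → ticketed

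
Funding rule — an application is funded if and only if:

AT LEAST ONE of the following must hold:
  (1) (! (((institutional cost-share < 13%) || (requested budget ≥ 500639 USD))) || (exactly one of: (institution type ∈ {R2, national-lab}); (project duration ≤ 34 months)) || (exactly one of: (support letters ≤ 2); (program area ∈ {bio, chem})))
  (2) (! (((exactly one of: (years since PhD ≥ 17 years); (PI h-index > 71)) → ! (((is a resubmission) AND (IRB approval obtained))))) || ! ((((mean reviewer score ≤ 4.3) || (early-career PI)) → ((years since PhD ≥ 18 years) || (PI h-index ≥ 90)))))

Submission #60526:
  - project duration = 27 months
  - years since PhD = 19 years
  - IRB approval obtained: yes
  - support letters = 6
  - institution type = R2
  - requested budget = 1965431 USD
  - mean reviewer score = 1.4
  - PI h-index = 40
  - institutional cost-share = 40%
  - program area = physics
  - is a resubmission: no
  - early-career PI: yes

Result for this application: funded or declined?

Atomic conditions:
  institutional cost-share < 13%: 40 < 13 is false
  requested budget ≥ 500639 USD: 1965431 ≥ 500639 is true
  institution type ∈ {R2, national-lab}: R2 is in the set → true
  project duration ≤ 34 months: 27 ≤ 34 is true
  support letters ≤ 2: 6 ≤ 2 is false
  program area ∈ {bio, chem}: physics is not in the set → false
  years since PhD ≥ 17 years: 19 ≥ 17 is true
  PI h-index > 71: 40 > 71 is false
  is a resubmission: no → false
  IRB approval obtained: yes → true
  mean reviewer score ≤ 4.3: 1.4 ≤ 4.3 is true
  early-career PI: yes → true
  years since PhD ≥ 18 years: 19 ≥ 18 is true
  PI h-index ≥ 90: 40 ≥ 90 is false
Combine:
[1.1.1] false OR true = true
[1.1] NOT true = false
[1.2] exactly-one(true, true) = false
[1.3] exactly-one(false, false) = false
[1] false OR false OR false = false
[2.1.1.1] exactly-one(true, false) = true
[2.1.1.2.1] false AND true = false
[2.1.1.2] NOT false = true
[2.1.1] true → true = true
[2.1] NOT true = false
[2.2.1.1] true OR true = true
[2.2.1.2] true OR false = true
[2.2.1] true → true = true
[2.2] NOT true = false
[2] false OR false = false
[root] false OR false = false
Overall: false → declined

Declined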